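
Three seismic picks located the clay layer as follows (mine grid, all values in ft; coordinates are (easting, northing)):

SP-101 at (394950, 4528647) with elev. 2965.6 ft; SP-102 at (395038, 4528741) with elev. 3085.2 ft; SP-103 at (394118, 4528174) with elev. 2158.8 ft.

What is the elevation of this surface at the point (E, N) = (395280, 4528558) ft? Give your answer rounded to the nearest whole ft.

3070 ft

Let the plane be z = a·E + b·N + c.
SP-102−SP-101: 88a + 94b = 119.6;  SP-103−SP-101: −832a − 473b = −806.8.
Solving gives a = 0.52668926, b = 0.77926963.
Then c = 2965.6 − a·394950 − b·4528647 = −3734087.38.
At (395280, 4528558): z = 208189.7 + 3528967.7 − 3734087.38 = 3070.1 ft.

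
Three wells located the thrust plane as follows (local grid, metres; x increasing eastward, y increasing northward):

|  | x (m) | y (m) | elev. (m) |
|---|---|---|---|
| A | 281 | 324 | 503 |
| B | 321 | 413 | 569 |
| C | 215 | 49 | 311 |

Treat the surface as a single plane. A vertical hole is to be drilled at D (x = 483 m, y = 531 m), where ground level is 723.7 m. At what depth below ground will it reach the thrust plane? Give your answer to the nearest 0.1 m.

44.6 m

Let the plane be z = a·x + b·y + c.
B−A: 40a + 89b = 66;  C−A: −66a − 275b = −192.
Solving gives a = 0.20718, b = 0.64846.
Then c = 503 − a·281 − b·324 = 234.68.
At (483, 531): z_contact = 100.07 + 344.33 + 234.68 = 679.08 m.
Depth below ground = 723.7 − 679.08 = 44.6 m.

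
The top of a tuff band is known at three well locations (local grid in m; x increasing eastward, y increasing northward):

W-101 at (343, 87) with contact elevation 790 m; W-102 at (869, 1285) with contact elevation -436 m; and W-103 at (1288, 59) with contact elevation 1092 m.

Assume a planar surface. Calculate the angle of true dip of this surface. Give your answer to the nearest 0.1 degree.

49.8°

Two edge vectors: W-101→W-102 = (526, 1198, -1226), W-101→W-103 = (945, -28, 302).
Normal n = (W-101→W-102) × (W-101→W-103) = (327468, -1317422, -1146838).
So ∂z/∂x = −n_x/n_z = 0.28554 and ∂z/∂y = −n_y/n_z = −1.14874.
Gradient magnitude |∇z| = √(a² + b²) = √(0.08153 + 1.31961) = 1.18370.
True dip = arctan(1.18370) = 49.8°, dipping toward NNW (azimuth ≈ 346°).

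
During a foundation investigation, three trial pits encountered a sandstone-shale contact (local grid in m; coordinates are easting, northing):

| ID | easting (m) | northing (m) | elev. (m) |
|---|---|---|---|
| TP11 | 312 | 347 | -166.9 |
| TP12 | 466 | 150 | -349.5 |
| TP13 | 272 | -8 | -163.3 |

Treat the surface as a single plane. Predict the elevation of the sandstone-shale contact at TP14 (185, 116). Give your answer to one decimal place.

-58.8 m

Two edge vectors: TP11→TP12 = (154, -197, -182.6), TP11→TP13 = (-40, -355, 3.6).
Normal n = (TP11→TP12) × (TP11→TP13) = (-65532.2, 6749.6, -62550).
So ∂z/∂easting = −n_x/n_z = −1.04768 and ∂z/∂northing = −n_y/n_z = 0.10791.
Intercept c from TP11: -166.9 + 326.88 − 37.44 = 122.53.
At (185, 116): z = −193.8 + 12.5 + 122.53 = -58.8 m.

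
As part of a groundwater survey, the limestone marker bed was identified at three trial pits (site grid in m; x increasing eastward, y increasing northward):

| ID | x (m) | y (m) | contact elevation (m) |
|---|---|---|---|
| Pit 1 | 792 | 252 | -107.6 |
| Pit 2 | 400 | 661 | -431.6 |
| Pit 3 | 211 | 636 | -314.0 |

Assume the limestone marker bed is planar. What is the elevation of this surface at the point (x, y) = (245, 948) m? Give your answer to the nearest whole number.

-714 m

Two edge vectors: Pit 1→Pit 2 = (-392, 409, -324), Pit 1→Pit 3 = (-581, 384, -206.4).
Normal n = (Pit 1→Pit 2) × (Pit 1→Pit 3) = (39998.4, 107335.2, 87101).
So ∂z/∂x = −n_x/n_z = −0.45922 and ∂z/∂y = −n_y/n_z = −1.23231.
Intercept c from Pit 1: -107.6 + 363.70 + 310.54 = 566.64.
At (245, 948): z = −112.5 − 1168.2 + 566.64 = -714.1 m.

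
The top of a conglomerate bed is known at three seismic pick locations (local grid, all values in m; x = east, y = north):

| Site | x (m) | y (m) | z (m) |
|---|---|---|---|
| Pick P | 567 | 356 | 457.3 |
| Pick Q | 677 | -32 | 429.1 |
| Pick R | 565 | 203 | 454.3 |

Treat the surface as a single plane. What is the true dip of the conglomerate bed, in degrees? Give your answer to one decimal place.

10.2°

Let the plane be z = a·x + b·y + c.
Pick Q−Pick P: 110a − 388b = −28.2;  Pick R−Pick P: −2a − 153b = −3.
Solving gives a = −0.17895, b = 0.02195.
Gradient magnitude |∇z| = √(a² + b²) = √(0.03202 + 0.00048) = 0.18029.
True dip = arctan(0.18029) = 10.2°, dipping toward E (azimuth ≈ 097°).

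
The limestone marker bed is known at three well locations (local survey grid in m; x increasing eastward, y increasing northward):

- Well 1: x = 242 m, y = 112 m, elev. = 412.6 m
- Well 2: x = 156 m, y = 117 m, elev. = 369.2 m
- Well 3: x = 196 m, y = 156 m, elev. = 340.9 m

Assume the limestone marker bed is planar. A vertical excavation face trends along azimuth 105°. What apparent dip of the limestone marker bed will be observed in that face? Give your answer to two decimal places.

35.95°

Two edge vectors: Well 1→Well 2 = (-86, 5, -43.4), Well 1→Well 3 = (-46, 44, -71.7).
Normal n = (Well 1→Well 2) × (Well 1→Well 3) = (1551.1, -4169.8, -3554).
So ∂z/∂x = −n_x/n_z = 0.43644 and ∂z/∂y = −n_y/n_z = −1.17327.
Unit vector along 105° is (sin 105°, cos 105°) = (0.9659, -0.2588).
Slope in that direction = a·(0.9659) + b·(-0.2588) = 0.72523.
Apparent dip = arctan|0.72523| = 35.95° (true dip is 51.4°, so apparent ≤ true as expected).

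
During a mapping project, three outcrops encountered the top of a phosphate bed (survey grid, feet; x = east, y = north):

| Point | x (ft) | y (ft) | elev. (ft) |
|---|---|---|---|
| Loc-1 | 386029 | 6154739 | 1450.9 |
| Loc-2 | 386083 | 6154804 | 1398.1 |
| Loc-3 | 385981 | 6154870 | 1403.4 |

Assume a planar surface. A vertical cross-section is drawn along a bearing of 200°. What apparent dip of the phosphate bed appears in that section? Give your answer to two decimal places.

Two edge vectors: Loc-1→Loc-2 = (54, 65, -52.8), Loc-1→Loc-3 = (-48, 131, -47.5).
Normal n = (Loc-1→Loc-2) × (Loc-1→Loc-3) = (3829.3, 5099.4, 10194).
So ∂z/∂x = −n_x/n_z = −0.37564 and ∂z/∂y = −n_y/n_z = −0.50024.
Unit vector along 200° is (sin 200°, cos 200°) = (-0.3420, -0.9397).
Slope in that direction = a·(-0.3420) + b·(-0.9397) = 0.59854.
Apparent dip = arctan|0.59854| = 30.90° (true dip is 32.0°, so apparent ≤ true as expected).

30.90°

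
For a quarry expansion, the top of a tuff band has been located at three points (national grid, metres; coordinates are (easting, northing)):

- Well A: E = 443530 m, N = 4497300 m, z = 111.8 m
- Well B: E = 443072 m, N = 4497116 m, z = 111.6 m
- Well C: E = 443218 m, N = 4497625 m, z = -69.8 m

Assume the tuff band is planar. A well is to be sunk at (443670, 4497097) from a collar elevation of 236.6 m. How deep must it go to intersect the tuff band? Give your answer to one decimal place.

20.3 m

Let the plane be z = a·E + b·N + c.
Well B−Well A: −458a − 184b = −0.2;  Well C−Well A: −312a + 325b = −181.6.
Solving gives a = 0.162318068, b = −0.402943886.
Then c = 111.8 − a·443530 − b·4497300 = 1740278.41.
At (443670, 4497097): z_contact = 72015.66 − 1812077.74 + 1740278.41 = 216.32 m.
Depth below ground = 236.6 − 216.32 = 20.3 m.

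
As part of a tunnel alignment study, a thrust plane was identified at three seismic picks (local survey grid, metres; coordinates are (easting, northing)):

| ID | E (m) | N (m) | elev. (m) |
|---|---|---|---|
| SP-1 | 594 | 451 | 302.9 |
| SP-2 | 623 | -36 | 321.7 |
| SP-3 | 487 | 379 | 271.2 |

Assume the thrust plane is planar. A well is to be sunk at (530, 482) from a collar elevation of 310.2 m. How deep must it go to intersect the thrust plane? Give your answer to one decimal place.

27.8 m

Two edge vectors: SP-1→SP-2 = (29, -487, 18.8), SP-1→SP-3 = (-107, -72, -31.7).
Normal n = (SP-1→SP-2) × (SP-1→SP-3) = (16791.5, -1092.3, -54197).
So ∂z/∂E = −n_x/n_z = 0.30982 and ∂z/∂N = −n_y/n_z = −0.02015.
Intercept c from SP-1: 302.9 − 184.04 + 9.09 = 127.95.
At (530, 482): z_contact = 164.21 − 9.71 + 127.95 = 282.45 m.
Depth below ground = 310.2 − 282.45 = 27.8 m.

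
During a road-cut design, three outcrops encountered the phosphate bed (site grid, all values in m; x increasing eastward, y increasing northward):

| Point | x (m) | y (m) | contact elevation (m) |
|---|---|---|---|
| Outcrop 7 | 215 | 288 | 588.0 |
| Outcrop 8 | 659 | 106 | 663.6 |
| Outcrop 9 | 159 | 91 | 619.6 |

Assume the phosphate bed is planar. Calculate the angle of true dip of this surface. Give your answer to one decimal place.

Let the plane be z = a·x + b·y + c.
Outcrop 8−Outcrop 7: 444a − 182b = 75.6;  Outcrop 9−Outcrop 7: −56a − 197b = 31.6.
Solving gives a = 0.09361, b = −0.18702.
Gradient magnitude |∇z| = √(a² + b²) = √(0.00876 + 0.03498) = 0.20914.
True dip = arctan(0.20914) = 11.8°, dipping toward NNW (azimuth ≈ 333°).

11.8°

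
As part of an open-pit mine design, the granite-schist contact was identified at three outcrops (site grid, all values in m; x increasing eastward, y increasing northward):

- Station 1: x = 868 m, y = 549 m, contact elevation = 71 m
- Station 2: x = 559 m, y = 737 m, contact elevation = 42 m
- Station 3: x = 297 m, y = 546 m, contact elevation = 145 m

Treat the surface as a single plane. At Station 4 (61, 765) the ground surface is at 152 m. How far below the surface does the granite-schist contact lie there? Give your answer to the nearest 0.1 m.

Two edge vectors: Station 1→Station 2 = (-309, 188, -29), Station 1→Station 3 = (-571, -3, 74).
Normal n = (Station 1→Station 2) × (Station 1→Station 3) = (13825, 39425, 108275).
So ∂z/∂x = −n_x/n_z = −0.12768 and ∂z/∂y = −n_y/n_z = −0.36412.
Intercept c from Station 1: 71 + 110.83 + 199.90 = 381.73.
At (61, 765): z_contact = −7.79 − 278.55 + 381.73 = 95.39 m.
Depth below ground = 152 − 95.39 = 56.6 m.

56.6 m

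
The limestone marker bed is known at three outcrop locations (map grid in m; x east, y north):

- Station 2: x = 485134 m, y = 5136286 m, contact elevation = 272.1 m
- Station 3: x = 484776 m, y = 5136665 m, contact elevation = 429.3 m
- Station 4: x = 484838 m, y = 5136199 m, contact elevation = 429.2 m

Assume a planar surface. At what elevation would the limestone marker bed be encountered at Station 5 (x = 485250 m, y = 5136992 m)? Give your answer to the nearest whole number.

Two edge vectors: Station 2→Station 3 = (-358, 379, 157.2), Station 2→Station 4 = (-296, -87, 157.1).
Normal n = (Station 2→Station 3) × (Station 2→Station 4) = (73217.3, 9710.6, 143330).
So ∂z/∂x = −n_x/n_z = −0.51083025 and ∂z/∂y = −n_y/n_z = −0.06774995.
Intercept c from Station 2: 272.1 + 247821.12 + 347983.11 = 596076.33.
At (485250, 5136992): z = −247880.4 − 348030.9 + 596076.33 = 165.0 m.

165 m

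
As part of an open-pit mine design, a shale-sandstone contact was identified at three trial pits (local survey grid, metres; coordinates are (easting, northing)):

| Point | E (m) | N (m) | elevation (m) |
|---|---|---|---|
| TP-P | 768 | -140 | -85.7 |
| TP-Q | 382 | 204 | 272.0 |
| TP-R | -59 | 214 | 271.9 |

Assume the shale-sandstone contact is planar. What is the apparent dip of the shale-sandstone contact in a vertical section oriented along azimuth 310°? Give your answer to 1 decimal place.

33.7°

Two edge vectors: TP-P→TP-Q = (-386, 344, 357.7), TP-P→TP-R = (-827, 354, 357.6).
Normal n = (TP-P→TP-Q) × (TP-P→TP-R) = (-3611.4, -157784.3, 147844).
So ∂z/∂E = −n_x/n_z = 0.02443 and ∂z/∂N = −n_y/n_z = 1.06724.
Unit vector along 310° is (sin 310°, cos 310°) = (-0.7660, 0.6428).
Slope in that direction = a·(-0.7660) + b·(0.6428) = 0.66729.
Apparent dip = arctan|0.66729| = 33.7° (true dip is 46.9°, so apparent ≤ true as expected).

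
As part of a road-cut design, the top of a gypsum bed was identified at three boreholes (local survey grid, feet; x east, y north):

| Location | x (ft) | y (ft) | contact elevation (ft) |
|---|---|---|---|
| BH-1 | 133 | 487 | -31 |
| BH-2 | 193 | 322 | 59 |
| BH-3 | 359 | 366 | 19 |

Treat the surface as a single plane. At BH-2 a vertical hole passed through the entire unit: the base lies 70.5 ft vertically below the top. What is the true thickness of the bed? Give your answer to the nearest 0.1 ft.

Let the plane be z = a·x + b·y + c.
BH-2−BH-1: 60a − 165b = 90;  BH-3−BH-1: 226a − 121b = 50.
Solving gives a = −0.08791, b = −0.57742.
|∇z| = √(a²+b²) = 0.58408, so dip δ = arctan(0.58408) = 30.29°.
True thickness = vertical thickness × cos δ = 70.5 × cos 30.29° = 60.9 ft.

60.9 ft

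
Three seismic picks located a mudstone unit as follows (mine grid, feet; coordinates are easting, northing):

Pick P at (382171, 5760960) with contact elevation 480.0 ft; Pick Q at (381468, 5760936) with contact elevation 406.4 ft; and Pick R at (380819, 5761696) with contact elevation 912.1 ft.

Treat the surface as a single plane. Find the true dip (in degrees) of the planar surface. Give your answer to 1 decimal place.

36.4°

Two edge vectors: Pick P→Pick Q = (-703, -24, -73.6), Pick P→Pick R = (-1352, 736, 432.1).
Normal n = (Pick P→Pick Q) × (Pick P→Pick R) = (43799.2, 403273.5, -549856).
So ∂z/∂easting = −n_x/n_z = 0.07966 and ∂z/∂northing = −n_y/n_z = 0.73342.
Gradient magnitude |∇z| = √(a² + b²) = √(0.00635 + 0.53790) = 0.73773.
True dip = arctan(0.73773) = 36.4°, dipping toward S (azimuth ≈ 186°).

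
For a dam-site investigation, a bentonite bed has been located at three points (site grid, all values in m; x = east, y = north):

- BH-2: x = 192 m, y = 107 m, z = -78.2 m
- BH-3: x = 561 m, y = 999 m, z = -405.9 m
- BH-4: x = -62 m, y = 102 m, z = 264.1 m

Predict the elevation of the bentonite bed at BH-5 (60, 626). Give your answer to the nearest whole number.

Let the plane be z = a·x + b·y + c.
BH-3−BH-2: 369a + 892b = −327.7;  BH-4−BH-2: −254a − 5b = 342.3.
Solving gives a = −1.35141, b = 0.19167.
Then c = -78.2 − a·192 − b·107 = 160.76.
At (60, 626): z = −81.1 + 120.0 + 160.76 = 199.7 m.

200 m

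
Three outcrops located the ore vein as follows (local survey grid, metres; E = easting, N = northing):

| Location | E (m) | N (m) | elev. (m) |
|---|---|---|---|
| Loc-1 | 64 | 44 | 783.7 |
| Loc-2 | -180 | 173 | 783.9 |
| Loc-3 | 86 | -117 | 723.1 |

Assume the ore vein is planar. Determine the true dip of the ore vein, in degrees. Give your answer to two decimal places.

24.63°

Let the plane be z = a·E + b·N + c.
Loc-2−Loc-1: −244a + 129b = 0.2;  Loc-3−Loc-1: 22a − 161b = −60.6.
Solving gives a = 0.21361, b = 0.40559.
Gradient magnitude |∇z| = √(a² + b²) = √(0.04563 + 0.16450) = 0.45840.
True dip = arctan(0.45840) = 24.63°, dipping toward SSW (azimuth ≈ 208°).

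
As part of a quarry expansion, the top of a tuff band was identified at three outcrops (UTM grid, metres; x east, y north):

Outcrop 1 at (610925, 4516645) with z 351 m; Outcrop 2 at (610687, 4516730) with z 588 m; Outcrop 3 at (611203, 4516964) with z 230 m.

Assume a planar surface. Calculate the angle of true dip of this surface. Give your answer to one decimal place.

Two edge vectors: Outcrop 1→Outcrop 2 = (-238, 85, 237), Outcrop 1→Outcrop 3 = (278, 319, -121).
Normal n = (Outcrop 1→Outcrop 2) × (Outcrop 1→Outcrop 3) = (-85888, 37088, -99552).
So ∂z/∂x = −n_x/n_z = −0.86275 and ∂z/∂y = −n_y/n_z = 0.37255.
Gradient magnitude |∇z| = √(a² + b²) = √(0.74433 + 0.13879) = 0.93975.
True dip = arctan(0.93975) = 43.2°, dipping toward ESE (azimuth ≈ 113°).

43.2°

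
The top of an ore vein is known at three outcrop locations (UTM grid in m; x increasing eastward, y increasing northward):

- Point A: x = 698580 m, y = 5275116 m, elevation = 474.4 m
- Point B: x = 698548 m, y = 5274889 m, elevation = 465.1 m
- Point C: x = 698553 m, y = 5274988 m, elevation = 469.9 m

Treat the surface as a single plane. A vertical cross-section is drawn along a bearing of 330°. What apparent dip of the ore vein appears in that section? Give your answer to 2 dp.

Let the plane be z = a·x + b·y + c.
Point B−Point A: −32a − 227b = −9.3;  Point C−Point A: −27a − 128b = −4.5.
Solving gives a = −0.08308, b = 0.05268.
Unit vector along 330° is (sin 330°, cos 330°) = (-0.5000, 0.8660).
Slope in that direction = a·(-0.5000) + b·(0.8660) = 0.08716.
Apparent dip = arctan|0.08716| = 4.98° (true dip is 5.6°, so apparent ≤ true as expected).

4.98°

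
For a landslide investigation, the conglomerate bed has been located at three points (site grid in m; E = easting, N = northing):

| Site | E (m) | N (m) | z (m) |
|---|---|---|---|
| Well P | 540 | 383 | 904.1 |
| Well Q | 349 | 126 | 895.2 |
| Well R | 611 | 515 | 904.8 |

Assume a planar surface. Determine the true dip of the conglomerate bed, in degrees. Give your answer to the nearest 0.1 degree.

9.1°

Let the plane be z = a·E + b·N + c.
Well Q−Well P: −191a − 257b = −8.9;  Well R−Well P: 71a + 132b = 0.7.
Solving gives a = 0.14284, b = −0.07153.
Gradient magnitude |∇z| = √(a² + b²) = √(0.02040 + 0.00512) = 0.15975.
True dip = arctan(0.15975) = 9.1°, dipping toward WNW (azimuth ≈ 297°).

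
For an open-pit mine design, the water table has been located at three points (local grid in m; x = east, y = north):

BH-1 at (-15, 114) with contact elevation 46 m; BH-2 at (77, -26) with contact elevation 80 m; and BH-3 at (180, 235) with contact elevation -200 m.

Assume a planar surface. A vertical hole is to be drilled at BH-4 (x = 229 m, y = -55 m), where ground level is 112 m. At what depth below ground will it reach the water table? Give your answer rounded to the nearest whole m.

Let the plane be z = a·x + b·y + c.
BH-2−BH-1: 92a − 140b = 34;  BH-3−BH-1: 195a + 121b = −246.
Solving gives a = −0.78908, b = −0.76140.
Then c = 46 − a·-15 − b·114 = 120.96.
At (229, -55): z_contact = −180.7 + 41.9 + 120.96 = -17.9 m.
Depth below ground = 112 − (-17.9) = 130 m.

130 m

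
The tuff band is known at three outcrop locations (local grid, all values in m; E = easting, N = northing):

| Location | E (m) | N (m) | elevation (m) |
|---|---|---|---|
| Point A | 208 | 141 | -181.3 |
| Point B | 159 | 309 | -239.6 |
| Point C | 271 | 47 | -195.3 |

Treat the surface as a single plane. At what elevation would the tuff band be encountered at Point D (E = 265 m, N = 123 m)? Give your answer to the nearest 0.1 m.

Let the plane be z = a·E + b·N + c.
Point B−Point A: −49a + 168b = −58.3;  Point C−Point A: 63a − 94b = −14.
Solving gives a = −1.31017, b = −0.72916.
Then c = -181.3 − a·208 − b·141 = 194.03.
At (265, 123): z = −347.2 − 89.7 + 194.03 = -242.9 m.

-242.9 m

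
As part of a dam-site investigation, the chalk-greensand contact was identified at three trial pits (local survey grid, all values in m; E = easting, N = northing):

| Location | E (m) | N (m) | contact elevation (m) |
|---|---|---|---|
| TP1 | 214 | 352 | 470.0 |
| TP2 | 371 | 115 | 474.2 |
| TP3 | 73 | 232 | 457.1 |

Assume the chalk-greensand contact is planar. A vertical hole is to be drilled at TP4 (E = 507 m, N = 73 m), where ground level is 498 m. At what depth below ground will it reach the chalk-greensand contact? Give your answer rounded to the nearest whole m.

16 m

Two edge vectors: TP1→TP2 = (157, -237, 4.2), TP1→TP3 = (-141, -120, -12.9).
Normal n = (TP1→TP2) × (TP1→TP3) = (3561.3, 1433.1, -52257).
So ∂z/∂E = −n_x/n_z = 0.06815 and ∂z/∂N = −n_y/n_z = 0.02742.
Intercept c from TP1: 470 − 14.58 − 9.65 = 445.76.
At (507, 73): z_contact = 34.6 + 2.0 + 445.76 = 482.3 m.
Depth below ground = 498 − 482.3 = 16 m.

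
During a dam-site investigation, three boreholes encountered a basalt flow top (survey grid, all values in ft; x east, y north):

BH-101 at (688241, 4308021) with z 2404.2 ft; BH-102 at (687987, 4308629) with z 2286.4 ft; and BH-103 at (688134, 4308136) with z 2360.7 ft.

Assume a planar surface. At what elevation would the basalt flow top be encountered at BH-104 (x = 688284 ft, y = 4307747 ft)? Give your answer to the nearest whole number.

Let the plane be z = a·x + b·y + c.
BH-102−BH-101: −254a + 608b = −117.8;  BH-103−BH-101: −107a + 115b = −43.5.
Solving gives a = 0.35990069, b = −0.04339675.
Then c = 2404.2 − a·688241 − b·4308021 = −58340.09.
At (688284, 4307747): z = 247713.9 − 186942.2 − 58340.09 = 2431.6 ft.

2432 ft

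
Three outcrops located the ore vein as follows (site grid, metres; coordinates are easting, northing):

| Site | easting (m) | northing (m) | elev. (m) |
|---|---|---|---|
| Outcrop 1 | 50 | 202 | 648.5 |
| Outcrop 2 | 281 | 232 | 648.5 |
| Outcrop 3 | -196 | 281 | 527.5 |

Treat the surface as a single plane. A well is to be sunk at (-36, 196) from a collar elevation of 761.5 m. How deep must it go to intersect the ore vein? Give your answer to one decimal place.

118.6 m

Let the plane be z = a·easting + b·northing + c.
Outcrop 2−Outcrop 1: 231a + 30b = 0;  Outcrop 3−Outcrop 1: −246a + 79b = −121.
Solving gives a = 0.14164, b = −1.09060.
Then c = 648.5 − a·50 − b·202 = 861.72.
At (-36, 196): z_contact = −5.10 − 213.76 + 861.72 = 642.86 m.
Depth below ground = 761.5 − 642.86 = 118.6 m.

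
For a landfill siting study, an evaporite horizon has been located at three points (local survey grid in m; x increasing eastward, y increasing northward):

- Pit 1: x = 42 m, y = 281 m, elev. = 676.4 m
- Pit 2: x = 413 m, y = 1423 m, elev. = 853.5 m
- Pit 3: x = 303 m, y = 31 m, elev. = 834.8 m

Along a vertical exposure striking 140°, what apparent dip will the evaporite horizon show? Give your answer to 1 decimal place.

21.6°

Two edge vectors: Pit 1→Pit 2 = (371, 1142, 177.1), Pit 1→Pit 3 = (261, -250, 158.4).
Normal n = (Pit 1→Pit 2) × (Pit 1→Pit 3) = (225167.8, -12543.3, -390812).
So ∂z/∂x = −n_x/n_z = 0.57615 and ∂z/∂y = −n_y/n_z = −0.03210.
Unit vector along 140° is (sin 140°, cos 140°) = (0.6428, -0.7660).
Slope in that direction = a·(0.6428) + b·(-0.7660) = 0.39493.
Apparent dip = arctan|0.39493| = 21.6° (true dip is 30.0°, so apparent ≤ true as expected).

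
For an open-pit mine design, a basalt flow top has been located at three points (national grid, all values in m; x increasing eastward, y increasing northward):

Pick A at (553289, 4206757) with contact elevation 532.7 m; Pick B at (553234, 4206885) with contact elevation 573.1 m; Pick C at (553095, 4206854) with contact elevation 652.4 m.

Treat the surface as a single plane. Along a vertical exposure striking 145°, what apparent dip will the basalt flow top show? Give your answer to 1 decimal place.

21.2°

Let the plane be z = a·x + b·y + c.
Pick B−Pick A: −55a + 128b = 40.4;  Pick C−Pick A: −194a + 97b = 119.7.
Solving gives a = −0.58485, b = 0.06432.
Unit vector along 145° is (sin 145°, cos 145°) = (0.5736, -0.8192).
Slope in that direction = a·(0.5736) + b·(-0.8192) = −0.38815.
Apparent dip = arctan|0.38815| = 21.2° (true dip is 30.5°, so apparent ≤ true as expected).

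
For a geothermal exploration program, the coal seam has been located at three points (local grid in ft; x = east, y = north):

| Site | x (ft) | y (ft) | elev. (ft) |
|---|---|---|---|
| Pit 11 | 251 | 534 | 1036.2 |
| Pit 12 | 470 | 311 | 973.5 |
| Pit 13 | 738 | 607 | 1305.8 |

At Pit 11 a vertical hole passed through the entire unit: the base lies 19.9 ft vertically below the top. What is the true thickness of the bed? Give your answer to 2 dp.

15.19 ft

Let the plane be z = a·x + b·y + c.
Pit 12−Pit 11: 219a − 223b = −62.7;  Pit 13−Pit 11: 487a + 73b = 269.6.
Solving gives a = 0.44582, b = 0.71899.
|∇z| = √(a²+b²) = 0.84599, so dip δ = arctan(0.84599) = 40.23°.
True thickness = vertical thickness × cos δ = 19.9 × cos 40.23° = 15.19 ft.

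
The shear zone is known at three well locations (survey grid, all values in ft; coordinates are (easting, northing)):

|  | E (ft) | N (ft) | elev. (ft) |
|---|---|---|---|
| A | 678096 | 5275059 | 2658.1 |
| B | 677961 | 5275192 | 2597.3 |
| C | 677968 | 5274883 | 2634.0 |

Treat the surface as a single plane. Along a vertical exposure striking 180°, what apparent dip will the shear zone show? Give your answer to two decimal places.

Let the plane be z = a·E + b·N + c.
B−A: −135a + 133b = −60.8;  C−A: −128a − 176b = −24.1.
Solving gives a = 0.34097, b = −0.11105.
Unit vector along 180° is (sin 180°, cos 180°) = (0.0000, -1.0000).
Slope in that direction = a·(0.0000) + b·(-1.0000) = 0.11105.
Apparent dip = arctan|0.11105| = 6.34° (true dip is 19.7°, so apparent ≤ true as expected).

6.34°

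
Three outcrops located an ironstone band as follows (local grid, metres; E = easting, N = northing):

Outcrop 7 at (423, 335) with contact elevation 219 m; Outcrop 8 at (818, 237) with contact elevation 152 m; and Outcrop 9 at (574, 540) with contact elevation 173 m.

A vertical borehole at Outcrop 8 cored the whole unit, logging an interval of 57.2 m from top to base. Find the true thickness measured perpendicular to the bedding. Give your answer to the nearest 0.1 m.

56.0 m

Two edge vectors: Outcrop 7→Outcrop 8 = (395, -98, -67), Outcrop 7→Outcrop 9 = (151, 205, -46).
Normal n = (Outcrop 7→Outcrop 8) × (Outcrop 7→Outcrop 9) = (18243, 8053, 95773).
So ∂z/∂E = −n_x/n_z = −0.19048 and ∂z/∂N = −n_y/n_z = −0.08408.
|∇z| = √(a²+b²) = 0.20821, so dip δ = arctan(0.20821) = 11.76°.
True thickness = vertical thickness × cos δ = 57.2 × cos 11.76° = 56.0 m.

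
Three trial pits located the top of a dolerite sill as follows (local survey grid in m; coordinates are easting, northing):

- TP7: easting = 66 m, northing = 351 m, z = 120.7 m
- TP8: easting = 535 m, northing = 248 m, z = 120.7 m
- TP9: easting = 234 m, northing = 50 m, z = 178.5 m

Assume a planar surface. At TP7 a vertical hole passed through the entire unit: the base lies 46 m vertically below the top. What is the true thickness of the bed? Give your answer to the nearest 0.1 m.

Let the plane be z = a·easting + b·northing + c.
TP8−TP7: 469a − 103b = 0;  TP9−TP7: 168a − 301b = 57.8.
Solving gives a = −0.04806, b = −0.21885.
|∇z| = √(a²+b²) = 0.22407, so dip δ = arctan(0.22407) = 12.63°.
True thickness = vertical thickness × cos δ = 46 × cos 12.63° = 44.9 m.

44.9 m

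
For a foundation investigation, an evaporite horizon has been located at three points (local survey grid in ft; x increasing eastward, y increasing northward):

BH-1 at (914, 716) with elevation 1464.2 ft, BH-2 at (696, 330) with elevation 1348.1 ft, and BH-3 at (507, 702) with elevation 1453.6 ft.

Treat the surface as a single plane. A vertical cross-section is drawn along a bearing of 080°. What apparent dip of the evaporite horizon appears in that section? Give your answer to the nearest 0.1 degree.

Two edge vectors: BH-1→BH-2 = (-218, -386, -116.1), BH-1→BH-3 = (-407, -14, -10.6).
Normal n = (BH-1→BH-2) × (BH-1→BH-3) = (2466.2, 44941.9, -154050).
So ∂z/∂x = −n_x/n_z = 0.01601 and ∂z/∂y = −n_y/n_z = 0.29174.
Unit vector along 080° is (sin 80°, cos 80°) = (0.9848, 0.1736).
Slope in that direction = a·(0.9848) + b·(0.1736) = 0.06643.
Apparent dip = arctan|0.06643| = 3.8° (true dip is 16.3°, so apparent ≤ true as expected).

3.8°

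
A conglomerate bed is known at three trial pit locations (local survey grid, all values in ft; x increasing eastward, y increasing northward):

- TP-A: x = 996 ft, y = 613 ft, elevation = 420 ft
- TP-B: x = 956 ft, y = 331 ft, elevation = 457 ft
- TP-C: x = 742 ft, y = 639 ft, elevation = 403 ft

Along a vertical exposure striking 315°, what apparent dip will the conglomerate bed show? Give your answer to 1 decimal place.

Two edge vectors: TP-A→TP-B = (-40, -282, 37), TP-A→TP-C = (-254, 26, -17).
Normal n = (TP-A→TP-B) × (TP-A→TP-C) = (3832, -10078, -72668).
So ∂z/∂x = −n_x/n_z = 0.05273 and ∂z/∂y = −n_y/n_z = −0.13869.
Unit vector along 315° is (sin 315°, cos 315°) = (-0.7071, 0.7071).
Slope in that direction = a·(-0.7071) + b·(0.7071) = −0.13535.
Apparent dip = arctan|0.13535| = 7.7° (true dip is 8.4°, so apparent ≤ true as expected).

7.7°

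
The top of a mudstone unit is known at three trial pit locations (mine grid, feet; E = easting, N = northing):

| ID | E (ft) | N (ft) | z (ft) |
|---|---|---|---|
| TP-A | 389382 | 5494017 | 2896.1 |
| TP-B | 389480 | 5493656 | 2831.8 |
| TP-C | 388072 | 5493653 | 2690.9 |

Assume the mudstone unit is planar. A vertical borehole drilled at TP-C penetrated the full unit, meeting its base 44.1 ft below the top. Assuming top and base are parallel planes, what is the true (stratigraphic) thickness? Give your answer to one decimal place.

43.0 ft

Let the plane be z = a·E + b·N + c.
TP-B−TP-A: 98a − 361b = −64.3;  TP-C−TP-A: −1310a − 364b = −205.2.
Solving gives a = 0.09963, b = 0.20516.
|∇z| = √(a²+b²) = 0.22808, so dip δ = arctan(0.22808) = 12.85°.
True thickness = vertical thickness × cos δ = 44.1 × cos 12.85° = 43.0 ft.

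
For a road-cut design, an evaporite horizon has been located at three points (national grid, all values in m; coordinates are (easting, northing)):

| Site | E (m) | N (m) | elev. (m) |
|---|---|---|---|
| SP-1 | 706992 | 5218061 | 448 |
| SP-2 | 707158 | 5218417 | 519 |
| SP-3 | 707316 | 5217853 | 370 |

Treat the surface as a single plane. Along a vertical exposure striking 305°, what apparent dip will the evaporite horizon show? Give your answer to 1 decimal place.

11.8°

Two edge vectors: SP-1→SP-2 = (166, 356, 71), SP-1→SP-3 = (324, -208, -78).
Normal n = (SP-1→SP-2) × (SP-1→SP-3) = (-13000, 35952, -149872).
So ∂z/∂E = −n_x/n_z = −0.08674 and ∂z/∂N = −n_y/n_z = 0.23988.
Unit vector along 305° is (sin 305°, cos 305°) = (-0.8192, 0.5736).
Slope in that direction = a·(-0.8192) + b·(0.5736) = 0.20865.
Apparent dip = arctan|0.20865| = 11.8° (true dip is 14.3°, so apparent ≤ true as expected).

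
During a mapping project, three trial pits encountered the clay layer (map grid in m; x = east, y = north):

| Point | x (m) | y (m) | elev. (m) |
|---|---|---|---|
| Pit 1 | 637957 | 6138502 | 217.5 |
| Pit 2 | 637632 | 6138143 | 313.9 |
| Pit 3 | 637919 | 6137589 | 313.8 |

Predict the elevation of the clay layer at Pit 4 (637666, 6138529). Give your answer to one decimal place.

269.8 m

Two edge vectors: Pit 1→Pit 2 = (-325, -359, 96.4), Pit 1→Pit 3 = (-38, -913, 96.3).
Normal n = (Pit 1→Pit 2) × (Pit 1→Pit 3) = (53441.5, 27634.3, 283083).
So ∂z/∂x = −n_x/n_z = −0.188783855 and ∂z/∂y = −n_y/n_z = −0.097619073.
Intercept c from Pit 1: 217.5 + 120435.98 + 599234.87 = 719888.36.
At (637666, 6138529): z = −120381.0 − 599237.5 + 719888.36 = 269.8 m.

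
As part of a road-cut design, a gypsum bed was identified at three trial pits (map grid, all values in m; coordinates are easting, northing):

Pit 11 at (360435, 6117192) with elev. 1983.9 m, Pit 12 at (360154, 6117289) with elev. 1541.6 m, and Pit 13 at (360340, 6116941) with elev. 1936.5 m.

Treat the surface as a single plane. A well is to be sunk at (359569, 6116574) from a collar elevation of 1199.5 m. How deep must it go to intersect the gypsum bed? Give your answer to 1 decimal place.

Two edge vectors: Pit 11→Pit 12 = (-281, 97, -442.3), Pit 11→Pit 13 = (-95, -251, -47.4).
Normal n = (Pit 11→Pit 12) × (Pit 11→Pit 13) = (-115615.1, 28699.1, 79746).
So ∂z/∂easting = −n_x/n_z = 1.449791839 and ∂z/∂northing = −n_y/n_z = −0.359881373.
Intercept c from Pit 11: 1983.9 − 522555.72 + 2201463.46 = 1680891.64.
At (359569, 6116574): z_contact = 521300.20 − 2201241.05 + 1680891.64 = 950.79 m.
Depth below ground = 1199.5 − 950.79 = 248.7 m.

248.7 m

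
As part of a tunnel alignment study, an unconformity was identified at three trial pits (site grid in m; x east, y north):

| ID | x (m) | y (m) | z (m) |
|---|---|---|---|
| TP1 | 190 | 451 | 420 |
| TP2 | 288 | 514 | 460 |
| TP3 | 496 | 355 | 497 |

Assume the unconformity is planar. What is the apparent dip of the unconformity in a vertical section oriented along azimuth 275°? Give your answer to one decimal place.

Let the plane be z = a·x + b·y + c.
TP2−TP1: 98a + 63b = 40;  TP3−TP1: 306a − 96b = 77.
Solving gives a = 0.30297, b = 0.16363.
Unit vector along 275° is (sin 275°, cos 275°) = (-0.9962, 0.0872).
Slope in that direction = a·(-0.9962) + b·(0.0872) = −0.28756.
Apparent dip = arctan|0.28756| = 16.0° (true dip is 19.0°, so apparent ≤ true as expected).

16.0°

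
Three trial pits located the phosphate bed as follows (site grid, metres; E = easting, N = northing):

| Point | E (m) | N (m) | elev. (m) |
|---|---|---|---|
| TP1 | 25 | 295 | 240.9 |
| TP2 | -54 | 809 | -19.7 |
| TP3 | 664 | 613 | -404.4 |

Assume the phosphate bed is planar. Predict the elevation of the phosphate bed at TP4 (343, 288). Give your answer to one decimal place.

21.4 m

Let the plane be z = a·E + b·N + c.
TP2−TP1: −79a + 514b = −260.6;  TP3−TP1: 639a + 318b = −645.3.
Solving gives a = −0.70372, b = −0.61516.
Then c = 240.9 − a·25 − b·295 = 439.97.
At (343, 288): z = −241.4 − 177.2 + 439.97 = 21.4 m.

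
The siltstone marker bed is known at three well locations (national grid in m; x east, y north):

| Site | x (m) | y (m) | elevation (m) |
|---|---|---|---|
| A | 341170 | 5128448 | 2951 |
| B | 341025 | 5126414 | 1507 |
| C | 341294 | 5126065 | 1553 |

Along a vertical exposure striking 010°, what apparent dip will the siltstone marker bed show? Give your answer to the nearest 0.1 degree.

Two edge vectors: A→B = (-145, -2034, -1444), A→C = (124, -2383, -1398).
Normal n = (A→B) × (A→C) = (-597520, -381766, 597751).
So ∂z/∂x = −n_x/n_z = 0.99961 and ∂z/∂y = −n_y/n_z = 0.63867.
Unit vector along 010° is (sin 10°, cos 10°) = (0.1736, 0.9848).
Slope in that direction = a·(0.1736) + b·(0.9848) = 0.80255.
Apparent dip = arctan|0.80255| = 38.7° (true dip is 49.9°, so apparent ≤ true as expected).

38.7°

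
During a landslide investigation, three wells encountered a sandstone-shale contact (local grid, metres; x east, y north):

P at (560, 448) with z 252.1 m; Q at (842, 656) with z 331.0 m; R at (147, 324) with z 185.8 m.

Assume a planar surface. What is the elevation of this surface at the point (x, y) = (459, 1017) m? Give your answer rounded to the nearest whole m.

399 m

Two edge vectors: P→Q = (282, 208, 78.9), P→R = (-413, -124, -66.3).
Normal n = (P→Q) × (P→R) = (-4006.8, -13889.1, 50936).
So ∂z/∂x = −n_x/n_z = 0.07866 and ∂z/∂y = −n_y/n_z = 0.27268.
Intercept c from P: 252.1 − 44.05 − 122.16 = 85.89.
At (459, 1017): z = 36.1 + 277.3 + 85.89 = 399.3 m.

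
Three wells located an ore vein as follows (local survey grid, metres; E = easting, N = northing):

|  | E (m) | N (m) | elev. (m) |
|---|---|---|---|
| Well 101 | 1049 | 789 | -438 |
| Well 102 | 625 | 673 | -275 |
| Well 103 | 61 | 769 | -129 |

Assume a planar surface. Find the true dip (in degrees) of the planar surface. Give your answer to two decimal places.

22.66°

Two edge vectors: Well 101→Well 102 = (-424, -116, 163), Well 101→Well 103 = (-988, -20, 309).
Normal n = (Well 101→Well 102) × (Well 101→Well 103) = (-32584, -30028, -106128).
So ∂z/∂E = −n_x/n_z = −0.30703 and ∂z/∂N = −n_y/n_z = −0.28294.
Gradient magnitude |∇z| = √(a² + b²) = √(0.09426 + 0.08006) = 0.41752.
True dip = arctan(0.41752) = 22.66°, dipping toward NE (azimuth ≈ 047°).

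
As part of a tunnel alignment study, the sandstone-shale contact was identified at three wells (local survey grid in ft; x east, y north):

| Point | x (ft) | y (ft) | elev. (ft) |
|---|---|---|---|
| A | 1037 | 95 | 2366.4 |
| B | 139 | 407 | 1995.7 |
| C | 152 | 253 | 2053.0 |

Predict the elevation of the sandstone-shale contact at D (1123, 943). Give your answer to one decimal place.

Two edge vectors: A→B = (-898, 312, -370.7), A→C = (-885, 158, -313.4).
Normal n = (A→B) × (A→C) = (-39210.2, 46636.3, 134236).
So ∂z/∂x = −n_x/n_z = 0.292099 and ∂z/∂y = −n_y/n_z = −0.347420.
Intercept c from A: 2366.4 − 302.91 + 33.00 = 2096.50.
At (1123, 943): z = 328.0 − 327.6 + 2096.50 = 2096.9 ft.

2096.9 ft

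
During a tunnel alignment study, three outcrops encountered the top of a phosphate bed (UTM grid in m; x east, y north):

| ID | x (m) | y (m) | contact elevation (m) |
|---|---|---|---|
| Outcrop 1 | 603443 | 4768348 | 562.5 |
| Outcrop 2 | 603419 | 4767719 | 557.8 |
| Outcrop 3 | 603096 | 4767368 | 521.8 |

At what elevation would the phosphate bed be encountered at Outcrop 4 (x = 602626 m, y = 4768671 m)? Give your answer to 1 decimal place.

475.5 m

Two edge vectors: Outcrop 1→Outcrop 2 = (-24, -629, -4.7), Outcrop 1→Outcrop 3 = (-347, -980, -40.7).
Normal n = (Outcrop 1→Outcrop 2) × (Outcrop 1→Outcrop 3) = (20994.3, 654.1, -194743).
So ∂z/∂x = −n_x/n_z = 0.107805159 and ∂z/∂y = −n_y/n_z = 0.003358786.
Intercept c from Outcrop 1: 562.5 − 65054.27 − 16015.86 = −80507.63.
At (602626, 4768671): z = 64966.2 + 16016.9 − 80507.63 = 475.5 m.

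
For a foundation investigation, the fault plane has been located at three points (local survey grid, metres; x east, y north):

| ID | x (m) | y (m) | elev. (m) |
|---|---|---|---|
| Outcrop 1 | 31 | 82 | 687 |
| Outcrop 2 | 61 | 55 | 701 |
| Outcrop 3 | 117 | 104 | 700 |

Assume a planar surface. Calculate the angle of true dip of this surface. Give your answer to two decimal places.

19.35°

Let the plane be z = a·x + b·y + c.
Outcrop 2−Outcrop 1: 30a − 27b = 14;  Outcrop 3−Outcrop 1: 86a + 22b = 13.
Solving gives a = 0.22099, b = −0.27297.
Gradient magnitude |∇z| = √(a² + b²) = √(0.04884 + 0.07451) = 0.35121.
True dip = arctan(0.35121) = 19.35°, dipping toward NW (azimuth ≈ 321°).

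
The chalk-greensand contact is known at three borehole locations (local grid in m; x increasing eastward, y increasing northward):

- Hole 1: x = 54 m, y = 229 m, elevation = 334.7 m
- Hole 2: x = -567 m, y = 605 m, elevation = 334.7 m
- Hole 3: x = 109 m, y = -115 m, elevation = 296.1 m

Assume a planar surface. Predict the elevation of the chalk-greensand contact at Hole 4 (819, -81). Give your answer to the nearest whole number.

354 m

Let the plane be z = a·x + b·y + c.
Hole 2−Hole 1: −621a + 376b = 0;  Hole 3−Hole 1: 55a − 344b = −38.6.
Solving gives a = 0.07522, b = 0.12424.
Then c = 334.7 − a·54 − b·229 = 302.19.
At (819, -81): z = 61.6 − 10.1 + 302.19 = 353.7 m.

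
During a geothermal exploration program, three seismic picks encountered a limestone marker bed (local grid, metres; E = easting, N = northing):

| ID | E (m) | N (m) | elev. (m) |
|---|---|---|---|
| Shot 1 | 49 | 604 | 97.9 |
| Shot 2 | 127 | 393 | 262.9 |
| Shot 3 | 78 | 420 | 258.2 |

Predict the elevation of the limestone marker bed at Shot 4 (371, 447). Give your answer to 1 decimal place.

109.6 m

Two edge vectors: Shot 1→Shot 2 = (78, -211, 165), Shot 1→Shot 3 = (29, -184, 160.3).
Normal n = (Shot 1→Shot 2) × (Shot 1→Shot 3) = (-3463.3, -7718.4, -8233).
So ∂z/∂E = −n_x/n_z = −0.42066 and ∂z/∂N = −n_y/n_z = −0.93750.
Intercept c from Shot 1: 97.9 + 20.61 + 566.25 = 684.76.
At (371, 447): z = −156.1 − 419.1 + 684.76 = 109.6 m.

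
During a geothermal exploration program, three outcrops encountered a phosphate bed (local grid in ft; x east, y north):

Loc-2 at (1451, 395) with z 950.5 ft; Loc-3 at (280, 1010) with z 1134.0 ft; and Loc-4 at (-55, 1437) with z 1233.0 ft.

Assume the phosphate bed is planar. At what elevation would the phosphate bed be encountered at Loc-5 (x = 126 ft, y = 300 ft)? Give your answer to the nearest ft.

1012 ft

Let the plane be z = a·x + b·y + c.
Loc-3−Loc-2: −1171a + 615b = 183.5;  Loc-4−Loc-2: −1506a + 1042b = 282.5.
Solving gives a = −0.05942, b = 0.18523.
Then c = 950.5 − a·1451 − b·395 = 963.55.
At (126, 300): z = −7.5 + 55.6 + 963.55 = 1011.6 ft.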